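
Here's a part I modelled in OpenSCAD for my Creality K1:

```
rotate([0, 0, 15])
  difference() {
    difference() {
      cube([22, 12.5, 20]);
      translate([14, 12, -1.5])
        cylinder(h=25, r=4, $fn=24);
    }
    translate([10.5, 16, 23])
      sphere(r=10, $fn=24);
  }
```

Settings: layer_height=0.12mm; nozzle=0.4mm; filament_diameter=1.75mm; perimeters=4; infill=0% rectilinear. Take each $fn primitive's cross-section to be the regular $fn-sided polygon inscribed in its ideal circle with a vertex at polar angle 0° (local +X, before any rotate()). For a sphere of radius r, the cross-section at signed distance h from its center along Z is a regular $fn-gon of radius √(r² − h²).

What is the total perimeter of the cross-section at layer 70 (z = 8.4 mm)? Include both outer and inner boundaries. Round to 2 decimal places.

74.67 mm

At z = 8.4 mm: the cube is present — its section is the full 22×12.5 rectangle (perimeter 69.00 mm); the cylinder at (14, 12): section is a regular 24-gon, circumradius r=4 (perimeter = 2·24·4.000·sin(180°/24) = 25.06 mm); Taking the first minus the rest: starting from the 22×12.5 cube, the r=4 cylinder at (14, 12) partially overlaps it — only the 28.81 mm² overlap (of its 49.69 mm²) is removed, clipping the outline — boundary = 74.67 mm; the sphere at (10.5, 16) is not intersected at this z (|z−center|=14.600 > r=10); After the difference (first − rest): none of the subtracted shapes is present at this height, so the result so far is unchanged — boundary = 74.67 mm; (rotated 15° about Z; rotation is an isometry so areas/perimeters/island counts are preserved). Overall, the cross-section is a single solid region. Total boundary length (outer) = 74.67 mm.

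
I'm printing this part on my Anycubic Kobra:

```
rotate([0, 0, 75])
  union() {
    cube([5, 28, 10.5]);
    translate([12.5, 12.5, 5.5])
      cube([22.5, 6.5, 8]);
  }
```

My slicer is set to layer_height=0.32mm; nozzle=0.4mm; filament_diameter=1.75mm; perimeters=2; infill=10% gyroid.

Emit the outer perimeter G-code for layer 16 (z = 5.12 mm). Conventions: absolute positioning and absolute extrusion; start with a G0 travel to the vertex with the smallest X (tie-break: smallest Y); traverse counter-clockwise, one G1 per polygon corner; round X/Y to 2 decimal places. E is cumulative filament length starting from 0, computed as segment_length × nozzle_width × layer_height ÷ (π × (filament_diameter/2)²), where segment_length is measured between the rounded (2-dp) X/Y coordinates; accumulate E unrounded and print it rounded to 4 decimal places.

At z = 5.12 mm: the cube is present — its section is the full 5×28 rectangle; the cube at (12.5, 12.5) is not intersected at this z (z outside [5.5, 13.5]); Merging all regions: only the 5×28 cube is present, so the union is just that shape — 1 connected region; (rotated 75° about Z; rotation is an isometry so areas/perimeters/island counts are preserved). The outline is a single polygon with 4 vertices. Extrusion per mm of travel: 0.4 × 0.32 / (π × 0.875²) = 0.053216. Accumulating E over each segment gives final E = 3.5123.

G0 X-27.05 Y7.25 Z5.12
G1 X0.00 Y0.00 E1.4903
G1 X1.29 Y4.83 E1.7563
G1 X-25.75 Y12.08 E3.2461
G1 X-27.05 Y7.25 E3.5123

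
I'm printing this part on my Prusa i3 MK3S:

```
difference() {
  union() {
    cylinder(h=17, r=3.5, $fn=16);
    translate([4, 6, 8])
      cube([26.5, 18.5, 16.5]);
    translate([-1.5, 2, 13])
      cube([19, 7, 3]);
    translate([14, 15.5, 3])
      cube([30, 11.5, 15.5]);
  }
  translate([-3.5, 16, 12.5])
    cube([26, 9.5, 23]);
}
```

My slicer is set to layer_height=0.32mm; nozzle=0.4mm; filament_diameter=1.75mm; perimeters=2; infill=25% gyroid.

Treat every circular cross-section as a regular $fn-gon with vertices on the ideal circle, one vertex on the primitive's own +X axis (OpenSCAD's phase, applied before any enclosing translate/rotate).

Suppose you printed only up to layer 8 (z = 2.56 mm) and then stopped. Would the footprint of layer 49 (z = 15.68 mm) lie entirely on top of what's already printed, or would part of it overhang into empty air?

Compare the two slices. At z = 2.56: the r=3.5 cylinder gives a regular 16-gon of circumradius 3.5 (constant along its height) (area = (16/2)·3.500²·sin(360°/16) = 37.50 mm²); the cube at (4, 6) is not intersected at this z (z outside [8, 24.5]); the cube at (-1.5, 2) is not intersected at this z (z outside [13, 16]); the cube at (14, 15.5) is not intersected at this z (z outside [3, 18.5]); Combining (union): only the r=3.5 cylinder is present, so the union is just that shape — area = 37.50 mm²; the cube at (-3.5, 16) is not intersected at this z (z outside [12.5, 35.5]); Subtracting the remaining from the first: none of the subtracted shapes is present at this height, so the result so far is unchanged — area = 37.50 mm². At z = 15.68: the r=3.5 cylinder contributes a regular 16-gon of circumradius 3.5 (area = (16/2)·3.500²·sin(360°/16) = 37.50 mm²); the cube at (4, 6) (footprint 26.5×18.5) is included at this height (area 490.25 mm²); the cube at (-1.5, 2) is present — its section is the full 19×7 rectangle (area 133.00 mm²); the cube at (14, 15.5) (footprint 30×11.5) is included at this height (area 345.00 mm²); Taking the union: the regions partially overlap — summed areas 1005.75 mm² minus the doubly-counted overlap 193.90 mm² gives 811.86 mm² — area = 811.86 mm²; the cube at (-3.5, 16) (footprint 26×9.5) is included at this height (area 247.00 mm²); Subtracting the remaining from the first: starting from the result so far (811.86 mm²), the 26×9.5 cube at (-3.5, 16) partially overlaps it — only the 165.75 mm² overlap (of its 247.00 mm²) is removed, clipping the outline — area = 646.11 mm². Checking containment: at z = 15.68 the cross-section extends beyond the z = 2.56 cross-section by about 608.60 mm².

part overhangs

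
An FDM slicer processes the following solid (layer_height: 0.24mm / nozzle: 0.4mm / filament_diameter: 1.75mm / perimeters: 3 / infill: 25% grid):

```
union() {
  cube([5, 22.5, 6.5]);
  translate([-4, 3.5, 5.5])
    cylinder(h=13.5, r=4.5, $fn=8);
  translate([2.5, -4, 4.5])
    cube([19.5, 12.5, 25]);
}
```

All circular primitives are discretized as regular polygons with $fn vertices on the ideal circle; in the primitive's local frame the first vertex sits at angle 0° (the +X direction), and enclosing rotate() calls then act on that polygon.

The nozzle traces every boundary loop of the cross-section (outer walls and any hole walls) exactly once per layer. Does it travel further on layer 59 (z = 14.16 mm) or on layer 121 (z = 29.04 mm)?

Layer 59 (z = 14.16): the cube is not intersected at this z (z outside [0, 6.5]); the cylinder at (-4, 3.5): section is a regular 8-gon, circumradius r=4.5 (perimeter = 2·8·4.500·sin(180°/8) = 27.55 mm); the cube at (2.5, -4) is present — its section is the full 19.5×12.5 rectangle (perimeter 64.00 mm); Taking the union: the 2 present regions are separate (no shared area or edge), so areas and boundary lengths simply add and each stays a separate island — boundary = 91.55 mm. So its perimeter = 91.55 mm. Layer 121 (z = 29.04): the cube does not reach this height (z outside [0, 6.5]); the cylinder at (-4, 3.5) does not reach this height (z outside [5.5, 19]); the 19.5×12.5 cube at (2.5, -4) contributes its full rectangle (perimeter 64.00 mm); Taking the union: only the 19.5×12.5 cube at (2.5, -4) is present, so the union is just that shape — boundary = 64.00 mm. So its perimeter = 64.00 mm. Layer 59 is larger (91.55 vs 64.00 mm).

layer 59 (z = 14.16 mm)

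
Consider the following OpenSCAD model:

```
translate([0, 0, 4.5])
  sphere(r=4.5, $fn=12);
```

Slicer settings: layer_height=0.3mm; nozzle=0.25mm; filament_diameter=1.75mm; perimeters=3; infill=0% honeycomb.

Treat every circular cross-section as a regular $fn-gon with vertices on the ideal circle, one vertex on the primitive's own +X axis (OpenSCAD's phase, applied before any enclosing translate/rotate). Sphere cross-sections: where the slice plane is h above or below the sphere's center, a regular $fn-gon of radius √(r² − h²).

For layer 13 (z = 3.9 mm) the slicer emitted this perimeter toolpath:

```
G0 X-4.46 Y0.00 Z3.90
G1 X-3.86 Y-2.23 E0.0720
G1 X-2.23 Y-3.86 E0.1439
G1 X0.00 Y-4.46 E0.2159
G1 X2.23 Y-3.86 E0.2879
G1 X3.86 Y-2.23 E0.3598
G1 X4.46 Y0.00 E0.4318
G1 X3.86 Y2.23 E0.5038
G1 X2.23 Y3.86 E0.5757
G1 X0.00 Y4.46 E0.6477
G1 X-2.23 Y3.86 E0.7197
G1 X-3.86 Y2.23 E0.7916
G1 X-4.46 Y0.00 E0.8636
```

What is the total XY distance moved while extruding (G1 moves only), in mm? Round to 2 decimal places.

27.70 mm

Sum the Euclidean lengths of each G1 segment: total = 27.70 mm.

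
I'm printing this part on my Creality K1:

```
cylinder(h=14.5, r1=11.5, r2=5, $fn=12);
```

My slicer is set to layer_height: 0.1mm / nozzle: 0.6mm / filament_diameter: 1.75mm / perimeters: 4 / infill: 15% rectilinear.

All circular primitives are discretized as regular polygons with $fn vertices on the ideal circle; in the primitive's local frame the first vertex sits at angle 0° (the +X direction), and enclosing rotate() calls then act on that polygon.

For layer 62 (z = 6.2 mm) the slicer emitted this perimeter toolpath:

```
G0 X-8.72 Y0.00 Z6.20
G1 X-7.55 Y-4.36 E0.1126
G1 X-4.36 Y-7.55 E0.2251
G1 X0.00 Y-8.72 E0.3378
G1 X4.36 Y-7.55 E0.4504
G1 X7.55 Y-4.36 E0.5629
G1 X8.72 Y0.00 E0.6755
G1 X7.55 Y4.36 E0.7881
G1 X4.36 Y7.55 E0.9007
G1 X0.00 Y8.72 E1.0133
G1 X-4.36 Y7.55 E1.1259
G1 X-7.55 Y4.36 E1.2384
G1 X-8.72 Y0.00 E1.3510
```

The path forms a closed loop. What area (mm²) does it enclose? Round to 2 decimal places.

228.06 mm²

Apply the shoelace formula to the sequence of (X, Y) vertices; enclosed area = 228.06 mm².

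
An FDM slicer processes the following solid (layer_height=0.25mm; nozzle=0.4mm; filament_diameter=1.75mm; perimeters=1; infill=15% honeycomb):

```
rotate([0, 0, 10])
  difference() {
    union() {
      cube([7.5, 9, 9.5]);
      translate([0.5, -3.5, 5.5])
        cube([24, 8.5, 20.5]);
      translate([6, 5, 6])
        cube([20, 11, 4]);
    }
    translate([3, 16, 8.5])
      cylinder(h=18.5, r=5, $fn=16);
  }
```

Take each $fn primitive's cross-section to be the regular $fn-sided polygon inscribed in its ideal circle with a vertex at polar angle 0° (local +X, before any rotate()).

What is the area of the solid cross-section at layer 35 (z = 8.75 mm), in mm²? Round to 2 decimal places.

445.19 mm²

At z = 8.75 mm: the cube is present — its section is the full 7.5×9 rectangle (area 67.50 mm²); the cube at (0.5, -3.5) (footprint 24×8.5) is included at this height (area 204.00 mm²); the cube at (6, 5) (footprint 20×11) is included at this height (area 220.00 mm²); Merging all regions: the regions partially overlap — summed areas 491.50 mm² minus the doubly-counted overlap 41.00 mm² gives 450.50 mm² — area = 450.50 mm²; the r=5 cylinder at (3, 16) contributes a regular 16-gon of circumradius 5 (area = (16/2)·5.000²·sin(360°/16) = 76.54 mm²); After the difference (first − rest): starting from that combined region (450.50 mm²), the r=5 cylinder at (3, 16) partially overlaps it — only the 5.31 mm² overlap (of its 76.54 mm²) is removed, clipping the outline — area = 445.19 mm²; (whole slice rotated 10° about Z — lengths, areas and connectivity unchanged). Overall, the cross-section is a single solid region. Net area = 445.19 mm².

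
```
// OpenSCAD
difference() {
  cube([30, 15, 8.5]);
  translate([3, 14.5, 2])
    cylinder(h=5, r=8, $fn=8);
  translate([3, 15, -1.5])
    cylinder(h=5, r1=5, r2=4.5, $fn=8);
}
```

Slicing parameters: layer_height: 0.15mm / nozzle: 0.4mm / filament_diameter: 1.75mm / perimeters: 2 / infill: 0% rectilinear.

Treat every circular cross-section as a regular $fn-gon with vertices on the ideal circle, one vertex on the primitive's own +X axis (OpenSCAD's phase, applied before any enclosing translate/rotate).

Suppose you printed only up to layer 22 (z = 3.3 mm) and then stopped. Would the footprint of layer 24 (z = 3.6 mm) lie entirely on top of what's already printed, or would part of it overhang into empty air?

entirely on top

Compare the two slices. At z = 3.3: the cube (footprint 30×15) is included at this height (area 450.00 mm²); the cylinder at (3, 14.5): section is a regular 8-gon, circumradius r=8 (area = (8/2)·8.000²·sin(360°/8) = 181.02 mm²); the cone at (3, 15) contributes a regular 8-gon of circumradius 4.520 (interpolated between r1=5 and r2=4.5 at t=0.960) (area = (8/2)·4.520²·sin(360°/8) = 57.79 mm²); Subtracting the remaining from the first: starting from the 30×15 cube (450.00 mm²), the r=8 cylinder at (3, 14.5) partially overlaps it — only the 72.84 mm² overlap (of its 181.02 mm²) is removed, clipping the outline; the cone at (3, 15) misses the remaining region (no effect) — area = 377.16 mm². At z = 3.6: the 30×15 cube contributes its full rectangle (area 450.00 mm²); the r=8 cylinder at (3, 14.5) gives a regular 8-gon of circumradius 8 (constant along its height) (area = (8/2)·8.000²·sin(360°/8) = 181.02 mm²); the cone at (3, 15) is absent (z outside [-1.5, 3.5]); After the difference (first − rest): starting from the 30×15 cube (450.00 mm²), the r=8 cylinder at (3, 14.5) partially overlaps it — only the 72.84 mm² overlap (of its 181.02 mm²) is removed, clipping the outline — area = 377.16 mm². Checking containment: the cross-section at z = 3.6 is a subset of the cross-section at z = 3.3.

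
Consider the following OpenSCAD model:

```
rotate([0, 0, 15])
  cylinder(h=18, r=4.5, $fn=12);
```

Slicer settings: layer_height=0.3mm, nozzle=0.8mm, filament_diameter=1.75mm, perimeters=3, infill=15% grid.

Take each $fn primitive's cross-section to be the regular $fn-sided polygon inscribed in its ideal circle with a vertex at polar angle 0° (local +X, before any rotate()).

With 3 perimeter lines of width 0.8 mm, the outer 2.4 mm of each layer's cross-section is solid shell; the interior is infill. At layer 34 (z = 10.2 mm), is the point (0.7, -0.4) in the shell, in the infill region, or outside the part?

At z = 10.2 mm: the r=4.5 cylinder gives a regular 12-gon of circumradius 4.5 (constant along its height); (rotated 15° about Z; rotation is an isometry so areas/perimeters/island counts are preserved). Overall, the cross-section is a single solid region. Undo the 15° rotation: the query point maps to (0.573, -0.568) in the un-rotated model frame. The nearest boundary edge runs (2.25, -3.90)→(3.90, -2.25); distance from the point to it = 3.54 mm. The point is inside the cross-section and 3.54 mm from the nearest boundary — more than the 2.4 mm shell width (3 × 0.8), so it's in the infill interior.

infill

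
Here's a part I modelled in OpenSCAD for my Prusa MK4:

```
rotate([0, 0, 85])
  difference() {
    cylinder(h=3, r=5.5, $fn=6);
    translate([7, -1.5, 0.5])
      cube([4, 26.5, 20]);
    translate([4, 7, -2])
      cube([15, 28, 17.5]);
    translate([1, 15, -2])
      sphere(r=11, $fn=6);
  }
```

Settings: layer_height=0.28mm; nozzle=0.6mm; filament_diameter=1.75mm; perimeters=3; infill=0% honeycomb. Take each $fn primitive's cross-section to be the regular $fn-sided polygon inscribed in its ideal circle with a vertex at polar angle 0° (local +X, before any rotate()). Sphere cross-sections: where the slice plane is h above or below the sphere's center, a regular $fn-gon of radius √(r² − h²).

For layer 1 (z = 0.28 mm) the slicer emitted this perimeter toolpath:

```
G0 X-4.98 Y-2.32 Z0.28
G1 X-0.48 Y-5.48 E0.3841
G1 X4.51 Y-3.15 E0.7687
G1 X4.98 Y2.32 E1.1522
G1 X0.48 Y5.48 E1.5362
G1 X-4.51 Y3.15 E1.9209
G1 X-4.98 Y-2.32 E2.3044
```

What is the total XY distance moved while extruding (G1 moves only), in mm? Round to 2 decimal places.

Sum the Euclidean lengths of each G1 segment: total = 32.99 mm.

32.99 mm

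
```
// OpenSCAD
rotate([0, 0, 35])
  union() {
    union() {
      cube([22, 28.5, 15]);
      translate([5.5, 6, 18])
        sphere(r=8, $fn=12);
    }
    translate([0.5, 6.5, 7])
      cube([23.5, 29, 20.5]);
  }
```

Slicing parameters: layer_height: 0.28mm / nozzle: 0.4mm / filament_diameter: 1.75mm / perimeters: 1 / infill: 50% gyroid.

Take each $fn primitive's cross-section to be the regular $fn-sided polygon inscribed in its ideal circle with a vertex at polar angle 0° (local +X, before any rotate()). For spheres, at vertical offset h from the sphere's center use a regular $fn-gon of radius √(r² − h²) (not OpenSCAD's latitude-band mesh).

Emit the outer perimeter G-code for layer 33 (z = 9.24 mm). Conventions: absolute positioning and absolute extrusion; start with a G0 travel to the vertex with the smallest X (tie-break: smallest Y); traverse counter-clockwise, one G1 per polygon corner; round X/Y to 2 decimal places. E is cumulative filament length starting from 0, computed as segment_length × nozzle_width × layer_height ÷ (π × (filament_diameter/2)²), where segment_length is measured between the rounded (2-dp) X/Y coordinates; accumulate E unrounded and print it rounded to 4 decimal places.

G0 X-19.95 Y29.37 Z9.24
G1 X-15.94 Y23.63 E0.3260
G1 X-16.35 Y23.35 E0.3492
G1 X0.00 Y0.00 E1.6765
G1 X18.02 Y12.62 E2.7009
G1 X14.29 Y17.94 E3.0034
G1 X15.93 Y19.09 E3.0967
G1 X-0.70 Y42.85 E4.4471
G1 X-19.95 Y29.37 E5.5414

At z = 9.24 mm: the cube is present — its section is the full 22×28.5 rectangle; the sphere at (5.5, 6) is absent (|z−center|=8.760 > r=8); Merging all regions: only the 22×28.5 cube is present, so the union is just that shape — 1 connected region; the cube at (0.5, 6.5) (footprint 23.5×29) is included at this height; Merging all regions: the regions partially overlap (shared area 473.00 mm²), so overlapping operands fuse into one piece — 1 connected region; (rotated 35° about Z; rotation is an isometry so areas/perimeters/island counts are preserved). The outline is a single polygon with 8 vertices. Extrusion per mm of travel: 0.4 × 0.28 / (π × 0.875²) = 0.046564. Accumulating E over each segment gives final E = 5.5414.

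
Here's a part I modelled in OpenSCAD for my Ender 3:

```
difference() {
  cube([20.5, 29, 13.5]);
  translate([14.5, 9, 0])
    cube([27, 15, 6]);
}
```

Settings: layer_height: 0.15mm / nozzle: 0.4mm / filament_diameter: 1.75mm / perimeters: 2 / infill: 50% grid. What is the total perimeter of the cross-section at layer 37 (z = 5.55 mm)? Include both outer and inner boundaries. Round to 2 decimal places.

At z = 5.55 mm: the 20.5×29 cube contributes its full rectangle (perimeter 99.00 mm); the cube at (14.5, 9) (footprint 27×15) is included at this height (perimeter 84.00 mm); After the difference (first − rest): starting from the 20.5×29 cube, the 27×15 cube at (14.5, 9) partially overlaps it — only the 90.00 mm² overlap (of its 405.00 mm²) is removed, clipping the outline — boundary = 111.00 mm. Overall, the cross-section is a single solid region. Total boundary length (outer) = 111.00 mm.

111.00 mm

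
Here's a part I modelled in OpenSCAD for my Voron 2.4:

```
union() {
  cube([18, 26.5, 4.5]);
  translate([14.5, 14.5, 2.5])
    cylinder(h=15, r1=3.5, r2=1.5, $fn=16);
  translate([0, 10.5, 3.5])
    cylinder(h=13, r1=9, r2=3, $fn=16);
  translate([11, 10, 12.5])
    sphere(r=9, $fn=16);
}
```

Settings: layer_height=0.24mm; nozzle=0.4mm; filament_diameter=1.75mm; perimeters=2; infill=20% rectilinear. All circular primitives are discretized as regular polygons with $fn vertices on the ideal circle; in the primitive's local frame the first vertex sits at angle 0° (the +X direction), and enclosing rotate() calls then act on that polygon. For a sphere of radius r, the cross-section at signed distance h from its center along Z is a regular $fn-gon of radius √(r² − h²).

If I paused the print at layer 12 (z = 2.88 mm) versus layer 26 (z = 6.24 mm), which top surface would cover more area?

Layer 12 (z = 2.88): the cube is present — its section is the full 18×26.5 rectangle (area 477.00 mm²); the cone at (14.5, 14.5): at t=0.025 of its height the radius interpolates to r₁+(r₂−r₁)t = 3.449, giving a regular 16-gon of that circumradius (area = (16/2)·3.449²·sin(360°/16) = 36.43 mm²); the cone at (0, 10.5) is absent (z outside [3.5, 16.5]); the sphere at (11, 10) is not intersected at this z (|z−center|=9.620 > r=9); Combining (union): the cone at (14.5, 14.5) lies entirely inside the 18×26.5 cube, so the union is just the 18×26.5 cube — area = 477.00 mm². So its area = 477.00 mm². Layer 26 (z = 6.24): the cube does not reach this height (z outside [0, 4.5]); the cone at (14.5, 14.5) contributes a regular 16-gon of circumradius 3.001 (interpolated between r1=3.5 and r2=1.5 at t=0.249) (area = (16/2)·3.001²·sin(360°/16) = 27.58 mm²); the cone at (0, 10.5) contributes a regular 16-gon of circumradius 7.735 (interpolated between r1=9 and r2=3 at t=0.211) (area = (16/2)·7.735²·sin(360°/16) = 183.19 mm²); the r=9 sphere at (11, 10) contributes a regular 16-gon of circumradius √(9²−6.26²) = 6.466 (area = (16/2)·6.466²·sin(360°/16) = 128.01 mm²); Taking the union: the regions partially overlap — summed areas 338.77 mm² minus the doubly-counted overlap 34.10 mm² gives 304.67 mm² — area = 304.67 mm². So its area = 304.67 mm². Layer 12 is larger (477.00 vs 304.67 mm²).

layer 12 (z = 2.88 mm)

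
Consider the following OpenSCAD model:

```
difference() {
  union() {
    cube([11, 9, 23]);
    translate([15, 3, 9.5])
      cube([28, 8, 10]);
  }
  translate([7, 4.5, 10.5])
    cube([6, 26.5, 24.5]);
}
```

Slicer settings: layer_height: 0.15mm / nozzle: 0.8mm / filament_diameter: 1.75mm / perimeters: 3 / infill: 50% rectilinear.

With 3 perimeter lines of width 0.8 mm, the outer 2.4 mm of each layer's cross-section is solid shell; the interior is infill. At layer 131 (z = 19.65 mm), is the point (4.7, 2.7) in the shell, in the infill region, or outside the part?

infill

At z = 19.65 mm: the 11×9 cube contributes its full rectangle; the cube at (15, 3) does not reach this height (z outside [9.5, 19.5]); Taking the union: only the 11×9 cube is present, so the union is just that shape — 1 connected region; the cube at (7, 4.5) is present — its section is the full 6×26.5 rectangle; Subtracting the remaining from the first: starting from that combined region, the 6×26.5 cube at (7, 4.5) partially overlaps it — only the 18.00 mm² overlap (of its 159.00 mm²) is removed, clipping the outline — 1 connected region. Overall, the cross-section is a single solid region. The nearest boundary edge runs (11.00, 0.00)→(0.00, 0.00); distance from the point to it = 2.70 mm. The point is inside the cross-section and 2.70 mm from the nearest boundary — more than the 2.4 mm shell width (3 × 0.8), so it's in the infill interior.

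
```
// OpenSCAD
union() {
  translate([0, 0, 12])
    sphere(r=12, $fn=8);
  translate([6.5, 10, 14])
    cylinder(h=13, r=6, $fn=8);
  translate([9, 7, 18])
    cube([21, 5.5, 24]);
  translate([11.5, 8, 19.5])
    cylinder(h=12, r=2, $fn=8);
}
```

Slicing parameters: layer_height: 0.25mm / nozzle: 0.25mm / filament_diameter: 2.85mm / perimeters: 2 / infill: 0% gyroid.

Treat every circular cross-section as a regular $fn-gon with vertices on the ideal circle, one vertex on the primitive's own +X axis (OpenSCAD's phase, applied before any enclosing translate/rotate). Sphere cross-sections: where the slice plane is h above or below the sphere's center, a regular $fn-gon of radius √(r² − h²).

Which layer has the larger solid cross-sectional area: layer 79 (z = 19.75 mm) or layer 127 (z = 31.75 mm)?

layer 79 (z = 19.75 mm)

Layer 79 (z = 19.75): the r=12 sphere contributes a regular 8-gon of circumradius √(12²−7.75²) = 9.162 (area = (8/2)·9.162²·sin(360°/8) = 237.41 mm²); the r=6 cylinder at (6.5, 10) contributes a regular 8-gon of circumradius 6 (area = (8/2)·6.000²·sin(360°/8) = 101.82 mm²); the 21×5.5 cube at (9, 7) contributes its full rectangle (area 115.50 mm²); the r=2 cylinder at (11.5, 8) contributes a regular 8-gon of circumradius 2 (area = (8/2)·2.000²·sin(360°/8) = 11.31 mm²); Combining (union): the regions partially overlap — summed areas 466.05 mm² minus the doubly-counted overlap 39.04 mm² gives 427.01 mm² — area = 427.01 mm². So its area = 427.01 mm². Layer 127 (z = 31.75): the sphere is not intersected at this z (|z−center|=19.750 > r=12); the cylinder at (6.5, 10) is absent (z outside [14, 27]); the 21×5.5 cube at (9, 7) contributes its full rectangle (area 115.50 mm²); the cylinder at (11.5, 8) is absent (z outside [19.5, 31.5]); Taking the union: only the 21×5.5 cube at (9, 7) is present, so the union is just that shape — area = 115.50 mm². So its area = 115.50 mm². Layer 79 is larger (427.01 vs 115.50 mm²).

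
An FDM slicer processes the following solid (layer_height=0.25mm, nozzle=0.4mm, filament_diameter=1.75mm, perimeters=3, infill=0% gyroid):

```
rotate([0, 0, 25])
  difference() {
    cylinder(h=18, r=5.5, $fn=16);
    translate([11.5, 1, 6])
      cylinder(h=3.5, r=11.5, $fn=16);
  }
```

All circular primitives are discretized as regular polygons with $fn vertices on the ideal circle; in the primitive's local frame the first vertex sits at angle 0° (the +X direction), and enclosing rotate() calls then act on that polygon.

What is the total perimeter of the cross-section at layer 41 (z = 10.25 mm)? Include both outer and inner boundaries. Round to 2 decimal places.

34.34 mm

At z = 10.25 mm: the r=5.5 cylinder contributes a regular 16-gon of circumradius 5.5 (perimeter = 2·16·5.500·sin(180°/16) = 34.34 mm); the cylinder at (11.5, 1) is absent (z outside [6, 9.5]); Subtracting the remaining from the first: none of the subtracted shapes is present at this height, so the r=5.5 cylinder is unchanged — boundary = 34.34 mm; (whole slice rotated 25° about Z — lengths, areas and connectivity unchanged). Overall, the cross-section is a single solid region. Total boundary length (outer) = 34.34 mm.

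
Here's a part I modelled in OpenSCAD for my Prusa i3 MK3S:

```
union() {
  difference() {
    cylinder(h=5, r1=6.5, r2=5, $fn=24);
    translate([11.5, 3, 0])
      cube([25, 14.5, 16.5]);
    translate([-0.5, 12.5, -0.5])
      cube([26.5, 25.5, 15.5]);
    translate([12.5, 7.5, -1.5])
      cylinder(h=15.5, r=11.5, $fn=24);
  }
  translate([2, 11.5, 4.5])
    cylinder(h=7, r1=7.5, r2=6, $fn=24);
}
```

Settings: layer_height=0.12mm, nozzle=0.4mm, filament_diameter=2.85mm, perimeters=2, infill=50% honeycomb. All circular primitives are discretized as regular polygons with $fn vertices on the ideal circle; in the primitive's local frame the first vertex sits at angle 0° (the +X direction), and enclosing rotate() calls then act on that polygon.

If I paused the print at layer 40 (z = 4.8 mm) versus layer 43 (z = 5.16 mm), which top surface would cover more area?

layer 40 (z = 4.8 mm)

Layer 40 (z = 4.8): the cone contributes a regular 24-gon of circumradius 5.060 (interpolated between r1=6.5 and r2=5 at t=0.960) (area = (24/2)·5.060²·sin(360°/24) = 79.52 mm²); the cube at (11.5, 3) is present — its section is the full 25×14.5 rectangle (area 362.50 mm²); the 26.5×25.5 cube at (-0.5, 12.5) contributes its full rectangle (area 675.75 mm²); the cylinder at (12.5, 7.5): section is a regular 24-gon, circumradius r=11.5 (area = (24/2)·11.500²·sin(360°/24) = 410.75 mm²); Taking the first minus the rest: starting from the cone (79.52 mm²), the 25×14.5 cube at (11.5, 3) misses the remaining region (no effect); the 26.5×25.5 cube at (-0.5, 12.5) misses the remaining region (no effect); the r=11.5 cylinder at (12.5, 7.5) partially overlaps it — only the 8.89 mm² overlap (of its 410.75 mm²) is removed, clipping the outline — area = 70.63 mm²; the cone at (2, 11.5): at t=0.043 of its height the radius interpolates to r₁+(r₂−r₁)t = 7.436, giving a regular 24-gon of that circumradius (area = (24/2)·7.436²·sin(360°/24) = 171.72 mm²); Combining (union): the regions partially overlap — summed areas 242.35 mm² minus the doubly-counted overlap 1.50 mm² gives 240.85 mm² — area = 240.85 mm². So its area = 240.85 mm². Layer 43 (z = 5.16): the cone is absent (z outside [0, 5]); the cube at (11.5, 3) (footprint 25×14.5) is included at this height (area 362.50 mm²); the cube at (-0.5, 12.5) is present — its section is the full 26.5×25.5 rectangle (area 675.75 mm²); the r=11.5 cylinder at (12.5, 7.5) contributes a regular 24-gon of circumradius 11.5 (area = (24/2)·11.500²·sin(360°/24) = 410.75 mm²); Subtracting the remaining from the first: the first operand is absent here, so nothing remains; the cone at (2, 11.5) (r1=7.5→r2=6) has section circumradius 7.359 here — a regular 24-gon (area = (24/2)·7.359²·sin(360°/24) = 168.18 mm²); Merging all regions: only the cone at (2, 11.5) is present, so the union is just that shape — area = 168.18 mm². So its area = 168.18 mm². Layer 40 is larger (240.85 vs 168.18 mm²).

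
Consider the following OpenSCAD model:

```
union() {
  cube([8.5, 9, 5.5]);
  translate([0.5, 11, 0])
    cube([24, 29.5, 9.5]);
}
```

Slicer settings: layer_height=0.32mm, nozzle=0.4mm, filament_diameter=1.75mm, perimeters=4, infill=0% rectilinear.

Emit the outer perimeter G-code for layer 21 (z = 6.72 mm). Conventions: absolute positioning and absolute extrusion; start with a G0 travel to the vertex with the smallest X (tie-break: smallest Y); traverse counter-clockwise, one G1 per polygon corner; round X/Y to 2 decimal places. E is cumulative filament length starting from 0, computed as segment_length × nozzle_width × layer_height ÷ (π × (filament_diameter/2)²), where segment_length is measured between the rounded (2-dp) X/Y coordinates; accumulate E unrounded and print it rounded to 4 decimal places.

G0 X0.50 Y11.00 Z6.72
G1 X24.50 Y11.00 E1.2772
G1 X24.50 Y40.50 E2.8471
G1 X0.50 Y40.50 E4.1243
G1 X0.50 Y11.00 E5.6941

At z = 6.72 mm: the cube does not reach this height (z outside [0, 5.5]); the cube at (0.5, 11) (footprint 24×29.5) is included at this height; Merging all regions: only the 24×29.5 cube at (0.5, 11) is present, so the union is just that shape — 1 connected region. The outline is a single polygon with 4 vertices. Extrusion per mm of travel: 0.4 × 0.32 / (π × 0.875²) = 0.053216. Accumulating E over each segment gives final E = 5.6941.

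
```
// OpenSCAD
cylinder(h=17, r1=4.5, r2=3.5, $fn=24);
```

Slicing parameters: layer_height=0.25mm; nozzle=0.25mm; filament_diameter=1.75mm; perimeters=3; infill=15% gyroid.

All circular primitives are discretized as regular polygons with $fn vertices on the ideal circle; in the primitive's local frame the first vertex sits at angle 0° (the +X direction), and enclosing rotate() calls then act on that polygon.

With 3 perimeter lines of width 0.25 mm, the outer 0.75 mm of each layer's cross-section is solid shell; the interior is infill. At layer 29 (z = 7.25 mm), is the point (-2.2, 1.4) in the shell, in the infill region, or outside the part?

At z = 7.25 mm: the cone contributes a regular 24-gon of circumradius 4.074 (interpolated between r1=4.5 and r2=3.5 at t=0.426). Overall, the cross-section is a single solid region. The nearest boundary edge runs (-2.88, 2.88)→(-3.53, 2.04); distance from the point to it = 1.44 mm. The point is inside the cross-section and 1.44 mm from the nearest boundary — more than the 0.75 mm shell width (3 × 0.25), so it's in the infill interior.

infill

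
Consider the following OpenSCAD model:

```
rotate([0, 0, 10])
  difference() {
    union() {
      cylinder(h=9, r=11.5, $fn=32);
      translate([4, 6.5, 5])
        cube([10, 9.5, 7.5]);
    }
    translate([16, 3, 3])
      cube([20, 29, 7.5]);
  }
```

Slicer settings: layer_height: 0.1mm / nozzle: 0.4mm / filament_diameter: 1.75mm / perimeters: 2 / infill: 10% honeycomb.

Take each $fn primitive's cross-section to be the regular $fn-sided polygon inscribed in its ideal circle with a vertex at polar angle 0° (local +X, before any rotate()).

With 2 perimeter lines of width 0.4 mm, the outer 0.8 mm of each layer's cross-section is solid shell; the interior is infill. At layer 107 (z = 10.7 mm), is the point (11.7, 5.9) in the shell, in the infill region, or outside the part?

At z = 10.7 mm: the cylinder does not reach this height (z outside [0, 9]); the cube at (4, 6.5) (footprint 10×9.5) is included at this height; Taking the union: only the 10×9.5 cube at (4, 6.5) is present, so the union is just that shape — 1 connected region; the cube at (16, 3) is absent (z outside [3, 10.5]); Subtracting the remaining from the first: none of the subtracted shapes is present at this height, so that combined region is unchanged — 1 connected region; (rotated 10° about Z; rotation is an isometry so areas/perimeters/island counts are preserved). Overall, the cross-section is a single solid region. Undo the 10° rotation: the query point maps to (12.547, 3.779) in the un-rotated model frame. The nearest boundary edge runs (4.00, 6.50)→(14.00, 6.50); distance from the point to it = 2.72 mm. The point is not inside any of the regions above, so it lies outside the cross-section (2.72 mm from the nearest boundary).

outside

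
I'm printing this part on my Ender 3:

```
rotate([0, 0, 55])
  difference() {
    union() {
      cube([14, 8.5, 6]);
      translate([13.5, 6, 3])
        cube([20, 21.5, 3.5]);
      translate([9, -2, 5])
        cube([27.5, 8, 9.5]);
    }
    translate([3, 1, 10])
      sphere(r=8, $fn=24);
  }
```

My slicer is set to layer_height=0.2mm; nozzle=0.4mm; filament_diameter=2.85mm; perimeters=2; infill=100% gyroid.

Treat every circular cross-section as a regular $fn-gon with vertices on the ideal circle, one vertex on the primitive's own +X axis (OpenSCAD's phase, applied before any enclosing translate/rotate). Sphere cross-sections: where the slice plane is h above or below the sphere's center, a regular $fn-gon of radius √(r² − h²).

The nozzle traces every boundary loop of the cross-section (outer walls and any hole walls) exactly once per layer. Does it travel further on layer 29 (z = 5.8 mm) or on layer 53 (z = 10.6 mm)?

Layer 29 (z = 5.8): the 14×8.5 cube contributes its full rectangle (perimeter 45.00 mm); the cube at (13.5, 6) is present — its section is the full 20×21.5 rectangle (perimeter 83.00 mm); the 27.5×8 cube at (9, -2) contributes its full rectangle (perimeter 71.00 mm); Merging all regions: the regions partially overlap (shared area 31.25 mm²), so the edge portions inside another operand are dropped and the merged outline is re-measured after clipping — boundary = 132.00 mm; the r=8 sphere at (3, 1) contributes a regular 24-gon of circumradius √(8²−4.2²) = 6.809 (perimeter = 2·24·6.809·sin(180°/24) = 42.66 mm); Taking the first minus the rest: starting from the result so far, the r=8 sphere at (3, 1) partially overlaps it — only the 66.23 mm² overlap (of its 143.99 mm²) is removed, clipping the outline — boundary = 130.77 mm; (rotated 55° about Z; rotation is an isometry so areas/perimeters/island counts are preserved). So its perimeter = 130.77 mm. Layer 53 (z = 10.6): the cube is not intersected at this z (z outside [0, 6]); the cube at (13.5, 6) is absent (z outside [3, 6.5]); the cube at (9, -2) (footprint 27.5×8) is included at this height (perimeter 71.00 mm); Merging all regions: only the 27.5×8 cube at (9, -2) is present, so the union is just that shape — boundary = 71.00 mm; the sphere at (3, 1): section is a regular 24-gon, circumradius = √(r²−h²) = √(8²−0.6²) = 7.977 (perimeter = 2·24·7.977·sin(180°/24) = 49.98 mm); Subtracting the remaining from the first: starting from that combined region, the r=8 sphere at (3, 1) partially overlaps it — only the 12.06 mm² overlap (of its 197.65 mm²) is removed, clipping the outline — boundary = 70.08 mm; (rotated 55° about Z; rotation is an isometry so areas/perimeters/island counts are preserved). So its perimeter = 70.08 mm. Layer 29 is larger (130.77 vs 70.08 mm).

layer 29 (z = 5.8 mm)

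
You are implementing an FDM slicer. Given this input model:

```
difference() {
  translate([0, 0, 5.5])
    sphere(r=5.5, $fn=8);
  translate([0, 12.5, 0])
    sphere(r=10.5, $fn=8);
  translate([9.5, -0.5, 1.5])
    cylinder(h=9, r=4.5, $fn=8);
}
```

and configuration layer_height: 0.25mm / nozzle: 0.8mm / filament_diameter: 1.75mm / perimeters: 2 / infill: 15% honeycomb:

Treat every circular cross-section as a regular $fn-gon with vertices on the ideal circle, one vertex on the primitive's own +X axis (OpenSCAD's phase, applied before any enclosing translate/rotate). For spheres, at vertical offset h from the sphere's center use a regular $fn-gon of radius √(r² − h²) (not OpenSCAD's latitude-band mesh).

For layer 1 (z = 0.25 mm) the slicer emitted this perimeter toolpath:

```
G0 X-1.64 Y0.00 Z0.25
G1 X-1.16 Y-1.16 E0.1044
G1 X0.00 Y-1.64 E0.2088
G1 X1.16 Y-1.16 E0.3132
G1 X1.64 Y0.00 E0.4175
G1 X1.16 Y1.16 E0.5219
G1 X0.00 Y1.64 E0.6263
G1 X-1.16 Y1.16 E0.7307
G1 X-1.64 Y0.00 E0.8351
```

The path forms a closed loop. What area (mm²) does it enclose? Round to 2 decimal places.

7.61 mm²

Apply the shoelace formula to the sequence of (X, Y) vertices; enclosed area = 7.61 mm².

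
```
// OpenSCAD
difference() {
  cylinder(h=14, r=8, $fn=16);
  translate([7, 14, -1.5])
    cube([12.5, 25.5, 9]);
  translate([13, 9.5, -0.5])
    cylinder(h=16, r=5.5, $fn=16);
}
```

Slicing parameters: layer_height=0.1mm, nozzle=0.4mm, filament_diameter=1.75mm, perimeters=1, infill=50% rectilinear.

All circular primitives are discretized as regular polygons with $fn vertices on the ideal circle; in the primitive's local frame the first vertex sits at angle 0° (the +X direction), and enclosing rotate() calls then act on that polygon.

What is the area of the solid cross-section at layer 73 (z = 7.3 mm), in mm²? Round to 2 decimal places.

195.93 mm²

At z = 7.3 mm: the r=8 cylinder gives a regular 16-gon of circumradius 8 (constant along its height) (area = (16/2)·8.000²·sin(360°/16) = 195.93 mm²); the cube at (7, 14) (footprint 12.5×25.5) is included at this height (area 318.75 mm²); the r=5.5 cylinder at (13, 9.5) contributes a regular 16-gon of circumradius 5.5 (area = (16/2)·5.500²·sin(360°/16) = 92.61 mm²); Taking the first minus the rest: starting from the r=8 cylinder (195.93 mm²), the 12.5×25.5 cube at (7, 14) misses the remaining region (no effect); the r=5.5 cylinder at (13, 9.5) misses the remaining region (no effect) — area = 195.93 mm². Overall, the cross-section is a single solid region. Net area = 195.93 mm².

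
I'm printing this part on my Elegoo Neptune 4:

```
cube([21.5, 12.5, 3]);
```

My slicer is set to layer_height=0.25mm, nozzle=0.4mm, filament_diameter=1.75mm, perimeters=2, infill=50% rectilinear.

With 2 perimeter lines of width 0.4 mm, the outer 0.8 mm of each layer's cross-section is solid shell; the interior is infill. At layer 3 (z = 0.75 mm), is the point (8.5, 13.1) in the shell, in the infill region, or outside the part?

At z = 0.75 mm: the 21.5×12.5 cube contributes its full rectangle. Overall, the cross-section is a single solid region. The nearest boundary edge runs (21.50, 12.50)→(0.00, 12.50); distance from the point to it = 0.60 mm. The point is not inside any of the regions above, so it lies outside the cross-section (0.60 mm from the nearest boundary).

outside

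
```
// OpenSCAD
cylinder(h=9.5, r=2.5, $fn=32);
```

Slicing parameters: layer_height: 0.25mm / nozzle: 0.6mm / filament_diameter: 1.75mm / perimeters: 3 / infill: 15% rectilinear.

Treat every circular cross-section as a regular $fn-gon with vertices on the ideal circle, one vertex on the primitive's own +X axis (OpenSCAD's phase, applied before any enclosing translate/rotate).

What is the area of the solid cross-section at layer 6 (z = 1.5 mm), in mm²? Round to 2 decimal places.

At z = 1.5 mm: the r=2.5 cylinder contributes a regular 32-gon of circumradius 2.5 (area = (32/2)·2.500²·sin(360°/32) = 19.51 mm²). Overall, the cross-section is a single solid region. Net area = 19.51 mm².

19.51 mm²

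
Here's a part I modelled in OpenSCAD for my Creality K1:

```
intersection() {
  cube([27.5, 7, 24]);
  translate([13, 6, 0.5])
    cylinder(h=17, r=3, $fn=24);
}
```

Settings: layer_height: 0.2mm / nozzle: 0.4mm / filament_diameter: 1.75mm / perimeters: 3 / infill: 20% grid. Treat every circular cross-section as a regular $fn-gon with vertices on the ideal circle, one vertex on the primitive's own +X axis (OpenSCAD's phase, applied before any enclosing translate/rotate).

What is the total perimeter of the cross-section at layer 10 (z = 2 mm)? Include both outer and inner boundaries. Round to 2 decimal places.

17.06 mm

At z = 2 mm: the 27.5×7 cube contributes its full rectangle (perimeter 69.00 mm); the r=3 cylinder at (13, 6) gives a regular 24-gon of circumradius 3 (constant along its height) (perimeter = 2·24·3.000·sin(180°/24) = 18.80 mm); Taking the intersection: the r=3 cylinder at (13, 6) partially overlaps the 27.5×7 cube; clipping to the common part keeps 19.83 mm² — boundary = 17.06 mm. Overall, the cross-section is a single solid region. Total boundary length (outer) = 17.06 mm.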